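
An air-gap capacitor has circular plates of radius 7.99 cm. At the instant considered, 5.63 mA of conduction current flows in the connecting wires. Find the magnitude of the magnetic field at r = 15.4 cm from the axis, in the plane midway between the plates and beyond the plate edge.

7.31×10^-9 T

No conduction current crosses the gap, so I_d there equals the 5.63×10^-3 A in the leads.
Outside the plates the loop encloses all of I_d, so B·2πr = μ₀ I_d and B = 7.31×10^-9 T.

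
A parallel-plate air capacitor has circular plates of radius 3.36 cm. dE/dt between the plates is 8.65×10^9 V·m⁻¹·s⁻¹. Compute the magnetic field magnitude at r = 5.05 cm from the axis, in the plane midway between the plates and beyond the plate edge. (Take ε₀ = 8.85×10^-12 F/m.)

Total displacement current: I_d = ε₀(πR²)(dE/dt) = (8.85×10^-12)(3.547×10^-3)(8.65×10^9) = 2.715×10^-4 A.
Outside the plates the loop encloses all of I_d, so B·2πr = μ₀ I_d and B = 1.08×10^-9 T.

1.08×10^-9 T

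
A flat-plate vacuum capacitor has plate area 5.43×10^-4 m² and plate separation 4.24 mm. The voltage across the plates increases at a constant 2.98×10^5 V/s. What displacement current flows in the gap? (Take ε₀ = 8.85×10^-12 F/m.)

3.38×10^-7 A

The displacement current equals the charging current C dV/dt. With C = ε₀A/d = (8.85×10^-12)(5.43×10^-4)/(4.24×10^-3) = 1.133×10^-12 F, I_d = (1.133×10^-12)(2.98×10^5) = 3.38×10^-7 A.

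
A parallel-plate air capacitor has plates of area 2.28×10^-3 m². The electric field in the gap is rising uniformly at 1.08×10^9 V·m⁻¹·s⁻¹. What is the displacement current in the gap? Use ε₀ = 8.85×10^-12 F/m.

The displacement current is ε₀ times dΦ_E/dt = ε₀ A dE/dt = (8.85×10^-12)(2.28×10^-3)(1.08×10^9) = 2.18×10^-5 A.

2.18×10^-5 A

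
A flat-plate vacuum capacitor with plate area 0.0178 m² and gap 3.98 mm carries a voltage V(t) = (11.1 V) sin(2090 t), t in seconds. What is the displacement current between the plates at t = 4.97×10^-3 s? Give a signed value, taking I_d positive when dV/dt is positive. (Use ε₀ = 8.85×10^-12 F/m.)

C = ε₀A/d = (8.85×10^-12)(0.0178)/(3.98×10^-3) = 3.958×10^-11 F. dV/dt = V₀ω·cos(ωt); at ωt = 10.3873 rad this factor is -0.5715.
I_d = C dV/dt = (3.958×10^-11)(11.1)(2090)(-0.5715) = -5.25×10^-7 A.

-5.25×10^-7 A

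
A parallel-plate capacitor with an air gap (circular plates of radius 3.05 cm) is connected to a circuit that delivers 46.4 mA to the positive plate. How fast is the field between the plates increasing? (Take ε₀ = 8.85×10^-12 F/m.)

Charge continuity gives I_d = I = 0.0464 A between the plates.
Since I_d = ε₀ A dE/dt, dE/dt = I_d/(ε₀A) = (0.0464)/((8.85×10^-12)(2.922×10^-3)) = 1.79×10^12 V/(m·s).

1.79×10^12 V/(m·s)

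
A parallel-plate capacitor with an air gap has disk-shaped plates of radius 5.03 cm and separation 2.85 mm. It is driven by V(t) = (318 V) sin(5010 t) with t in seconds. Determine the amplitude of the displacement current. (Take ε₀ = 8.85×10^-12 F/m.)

(dE/dt)_max = V₀ω/d = 5.590×10^8 V/(m·s); ω = 5010 rad/s.
I_d,max = ε₀ A (dE/dt)_max = (8.85×10^-12)(7.949×10^-3)(5.590×10^8) = 3.93×10^-5 A.

3.93×10^-5 A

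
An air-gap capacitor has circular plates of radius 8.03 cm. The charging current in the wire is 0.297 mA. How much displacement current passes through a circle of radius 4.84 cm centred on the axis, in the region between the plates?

1.08×10^-4 A

No conduction current crosses the gap, so I_d there equals the 2.97×10^-4 A in the leads.
The field is uniform, so I_d,enc = I_d (r/R)² = (2.97×10^-4)(4.84/8.03)² = 1.08×10^-4 A.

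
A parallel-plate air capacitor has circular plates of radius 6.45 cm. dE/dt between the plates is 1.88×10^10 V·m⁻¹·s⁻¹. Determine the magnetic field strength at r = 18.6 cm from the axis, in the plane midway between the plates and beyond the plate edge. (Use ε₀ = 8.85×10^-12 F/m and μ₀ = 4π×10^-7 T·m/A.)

I_d = ε₀ dΦ_E/dt = ε₀ πR² (dE/dt) = (8.85×10^-12)(0.01307)(1.88×10^10) = 2.175×10^-3 A through the full plate area.
With r > R the enclosed displacement current is the full I_d; B = μ₀ I_d / (2πr) = 2.34×10^-9 T.

2.34×10^-9 T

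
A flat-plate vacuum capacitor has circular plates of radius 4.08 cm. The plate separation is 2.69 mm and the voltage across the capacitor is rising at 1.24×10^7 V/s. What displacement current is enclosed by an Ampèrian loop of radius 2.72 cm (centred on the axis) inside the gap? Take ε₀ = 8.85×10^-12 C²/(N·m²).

I_d = C dV/dt with C = ε₀πR²/d = 1.721×10^-11 F, so I_d = (1.721×10^-11)(1.24×10^7) = 2.134×10^-4 A.
Since J_d is uniform, the enclosed fraction is (r/R)² = 0.4444, giving I_d,enc = 9.48×10^-5 A.

9.48×10^-5 A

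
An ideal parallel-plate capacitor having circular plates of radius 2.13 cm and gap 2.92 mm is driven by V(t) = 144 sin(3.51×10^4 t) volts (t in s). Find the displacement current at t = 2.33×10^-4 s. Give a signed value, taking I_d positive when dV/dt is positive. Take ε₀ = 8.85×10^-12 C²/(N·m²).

C = ε₀A/d = (8.85×10^-12)(1.425×10^-3)/(2.92×10^-3) = 4.319×10^-12 F. dV/dt = V₀ω·cos(ωt); at ωt = 8.1783 rad this factor is -0.3187.
I_d = C dV/dt = (4.319×10^-12)(144)(3.51×10^4)(-0.3187) = -6.96×10^-6 A.

-6.96×10^-6 A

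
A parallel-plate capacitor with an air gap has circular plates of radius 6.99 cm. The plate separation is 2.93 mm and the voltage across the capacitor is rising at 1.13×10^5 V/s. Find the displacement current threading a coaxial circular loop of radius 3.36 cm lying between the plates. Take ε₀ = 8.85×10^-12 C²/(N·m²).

1.21×10^-6 A

I_d = C dV/dt with C = ε₀πR²/d = 4.636×10^-11 F, so I_d = (4.636×10^-11)(1.13×10^5) = 5.239×10^-6 A.
Since J_d is uniform, the enclosed fraction is (r/R)² = 0.2311, giving I_d,enc = 1.21×10^-6 A.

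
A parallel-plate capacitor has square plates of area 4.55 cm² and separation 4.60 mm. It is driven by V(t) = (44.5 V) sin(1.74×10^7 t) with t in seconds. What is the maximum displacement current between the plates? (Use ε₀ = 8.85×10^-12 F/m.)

6.78×10^-4 A

The displacement current equals the conduction current C dV/dt, which peaks at C V₀ ω.
With C = ε₀A/d = (8.85×10^-12)(4.55×10^-4)/(4.60×10^-3) = 8.754×10^-13 F and ω = 1.74×10^7 rad/s, I_d,max = (8.754×10^-13)(44.5)(1.74×10^7) = 6.78×10^-4 A.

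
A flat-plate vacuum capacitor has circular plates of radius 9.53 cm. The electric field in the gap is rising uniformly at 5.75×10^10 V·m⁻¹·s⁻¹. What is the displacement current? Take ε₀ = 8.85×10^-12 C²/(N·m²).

0.0145 A

With a uniform field, Φ_E = EA, so I_d = ε₀ A dE/dt = 0.0145 A.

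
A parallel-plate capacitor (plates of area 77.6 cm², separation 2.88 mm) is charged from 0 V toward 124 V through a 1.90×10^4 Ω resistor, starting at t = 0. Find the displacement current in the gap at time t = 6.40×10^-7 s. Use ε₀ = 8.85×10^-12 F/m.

With C = ε₀A/d = (8.85×10^-12)(7.76×10^-3)/(2.88×10^-3) = 2.385×10^-11 F, the time constant is τ = RC = 4.532×10^-7 s, so t/τ = 1.412 and e^(−t/τ) = 0.2437.
I_d = I_cond = (V₀/R) e^(−t/τ) = (6.526×10^-3)(0.2437) = 1.59×10^-3 A.

1.59×10^-3 A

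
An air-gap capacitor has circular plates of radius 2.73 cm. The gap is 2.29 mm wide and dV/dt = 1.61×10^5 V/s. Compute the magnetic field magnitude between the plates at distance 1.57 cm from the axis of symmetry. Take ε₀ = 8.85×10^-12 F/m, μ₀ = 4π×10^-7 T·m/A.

6.14×10^-12 T

dE/dt = (dV/dt)/d = 7.031×10^7 V/(m·s); I_d = ε₀(πR²)(dE/dt) = (8.85×10^-12)(2.341×10^-3)(7.031×10^7) = 1.457×10^-6 A.
∮B·dl = μ₀ I_d,enc with I_d,enc = I_d r²/R² = 4.819×10^-7 A; so B = μ₀ I_d,enc/(2πr) = 6.14×10^-12 T.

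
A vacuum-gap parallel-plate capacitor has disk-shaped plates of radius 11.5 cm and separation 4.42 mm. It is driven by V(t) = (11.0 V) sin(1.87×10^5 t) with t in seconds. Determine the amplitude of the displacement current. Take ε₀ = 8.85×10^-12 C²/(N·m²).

(dE/dt)_max = V₀ω/d = 4.654×10^8 V/(m·s); ω = 1.87×10^5 rad/s.
I_d,max = ε₀ A (dE/dt)_max = (8.85×10^-12)(0.04155)(4.654×10^8) = 1.71×10^-4 A.

1.71×10^-4 A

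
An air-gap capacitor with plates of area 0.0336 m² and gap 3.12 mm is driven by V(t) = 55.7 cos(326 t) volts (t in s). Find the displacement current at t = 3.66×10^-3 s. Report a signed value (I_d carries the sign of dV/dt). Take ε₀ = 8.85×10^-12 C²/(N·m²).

dV/dt = (55.7)(326)·−sin(1.19316) = -1.688×10^4 V/s.
I_d = C dV/dt with C = ε₀A/d = (8.85×10^-12)(0.0336)/(3.12×10^-3) = 9.531×10^-11 F, so I_d = (9.531×10^-11)(-1.688×10^4) = -1.61×10^-6 A.

-1.61×10^-6 A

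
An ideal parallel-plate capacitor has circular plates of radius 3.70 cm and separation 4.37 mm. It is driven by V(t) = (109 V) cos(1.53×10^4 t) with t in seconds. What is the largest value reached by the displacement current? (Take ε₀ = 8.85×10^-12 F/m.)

1.45×10^-5 A

C = ε₀A/d = (8.85×10^-12)(4.301×10^-3)/(4.37×10^-3) = 8.710×10^-12 F; ω = 1.53×10^4 rad/s.
I_d = C dV/dt, so |I_d|_max = C V₀ ω = (8.710×10^-12)(109)(1.53×10^4) = 1.45×10^-5 A.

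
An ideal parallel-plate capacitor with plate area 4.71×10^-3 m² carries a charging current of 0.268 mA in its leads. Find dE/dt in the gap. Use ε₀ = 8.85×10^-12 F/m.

6.43×10^9 V/(m·s)

The displacement current between the plates equals the conduction current, I_d = 0.268 mA.
Inverting I_d = ε₀ A dE/dt gives dE/dt = 2.68×10^-4 / (8.85×10^-12 · 4.71×10^-3) = 6.43×10^9 V/(m·s).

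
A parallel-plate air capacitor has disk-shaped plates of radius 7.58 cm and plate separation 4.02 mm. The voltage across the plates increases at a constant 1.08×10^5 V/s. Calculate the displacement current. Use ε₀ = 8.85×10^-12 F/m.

4.29×10^-6 A

C = ε₀A/d = (8.85×10^-12)(0.01805)/(4.02×10^-3) = 3.974×10^-11 F.
I_d = C dV/dt = (3.974×10^-11)(1.08×10^5) = 4.29×10^-6 A.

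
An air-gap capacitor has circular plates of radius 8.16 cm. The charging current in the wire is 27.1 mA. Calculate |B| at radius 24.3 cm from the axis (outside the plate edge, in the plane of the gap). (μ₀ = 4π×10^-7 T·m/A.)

2.23×10^-8 T

Between the plates the displacement current equals the wire current: I_d = 27.1 mA = 0.0271 A.
With r > R the enclosed displacement current is the full I_d; B = μ₀ I_d / (2πr) = 2.23×10^-8 T.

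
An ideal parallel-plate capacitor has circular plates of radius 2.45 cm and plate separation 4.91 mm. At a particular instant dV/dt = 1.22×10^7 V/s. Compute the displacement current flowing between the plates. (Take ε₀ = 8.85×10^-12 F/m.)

E = V/d so dE/dt = (dV/dt)/d = 2.485×10^9 V/(m·s), and I_d = ε₀ A dE/dt = (8.85×10^-12)(1.886×10^-3)(2.485×10^9) = 4.15×10^-5 A.

4.15×10^-5 A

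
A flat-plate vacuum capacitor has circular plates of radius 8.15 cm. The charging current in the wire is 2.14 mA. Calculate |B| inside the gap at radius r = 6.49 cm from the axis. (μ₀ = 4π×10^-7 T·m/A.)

Between the plates the displacement current equals the wire current: I_d = 2.14 mA = 2.14×10^-3 A.
An Ampèrian loop of radius r encloses a fraction (r/R)² of I_d. Then B·2πr = μ₀ I_d (r/R)², giving B = μ₀ I_d r/(2πR²) = 4.18×10^-9 T.

4.18×10^-9 T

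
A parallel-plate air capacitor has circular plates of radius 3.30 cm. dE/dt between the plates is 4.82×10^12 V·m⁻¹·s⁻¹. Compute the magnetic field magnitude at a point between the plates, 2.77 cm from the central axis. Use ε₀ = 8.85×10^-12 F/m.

Through the whole plate area (πR² = 3.421×10^-3 m²), I_d = ε₀ πR² dE/dt = 0.1459 A.
An Ampèrian loop of radius r encloses a fraction (r/R)² of I_d. Then B·2πr = μ₀ I_d (r/R)², giving B = μ₀ I_d r/(2πR²) = 7.42×10^-7 T.

7.42×10^-7 T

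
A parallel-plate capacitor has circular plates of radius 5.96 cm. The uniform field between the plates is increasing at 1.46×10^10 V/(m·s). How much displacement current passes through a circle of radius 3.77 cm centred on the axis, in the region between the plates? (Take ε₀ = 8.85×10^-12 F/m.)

Through the whole plate area (πR² = 0.01116 m²), I_d = ε₀ πR² dE/dt = 1.442×10^-3 A.
The field is uniform, so I_d,enc = I_d (r/R)² = (1.442×10^-3)(3.77/5.96)² = 5.77×10^-4 A.

5.77×10^-4 A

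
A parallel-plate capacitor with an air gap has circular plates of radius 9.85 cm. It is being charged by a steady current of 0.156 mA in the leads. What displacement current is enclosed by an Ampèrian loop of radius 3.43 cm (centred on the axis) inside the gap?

1.89×10^-5 A

Between the plates the displacement current equals the wire current: I_d = 0.156 mA = 1.56×10^-4 A.
Through an area πr² the displacement current is I_d·(πr²/πR²) = I_d (r/R)² = 1.89×10^-5 A.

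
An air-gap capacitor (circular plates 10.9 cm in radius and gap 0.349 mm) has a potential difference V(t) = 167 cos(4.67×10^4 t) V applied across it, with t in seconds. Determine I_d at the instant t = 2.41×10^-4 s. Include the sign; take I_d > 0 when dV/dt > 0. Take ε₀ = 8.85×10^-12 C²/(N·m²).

dV/dt = (167)(4.67×10^4)·−sin(11.2547) = 7.539×10^6 V/s.
I_d = C dV/dt with C = ε₀A/d = (8.85×10^-12)(0.03733)/(3.49×10^-4) = 9.466×10^-10 F, so I_d = (9.466×10^-10)(7.539×10^6) = 7.14×10^-3 A.

7.14×10^-3 A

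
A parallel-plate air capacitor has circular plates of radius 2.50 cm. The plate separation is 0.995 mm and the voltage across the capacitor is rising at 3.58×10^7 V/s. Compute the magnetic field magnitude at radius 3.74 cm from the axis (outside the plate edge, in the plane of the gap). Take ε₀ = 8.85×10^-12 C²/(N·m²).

3.34×10^-9 T

I_d = C dV/dt with C = ε₀πR²/d = 1.746×10^-11 F, so I_d = (1.746×10^-11)(3.58×10^7) = 6.251×10^-4 A.
Outside the plates the loop encloses all of I_d, so B·2πr = μ₀ I_d and B = 3.34×10^-9 T.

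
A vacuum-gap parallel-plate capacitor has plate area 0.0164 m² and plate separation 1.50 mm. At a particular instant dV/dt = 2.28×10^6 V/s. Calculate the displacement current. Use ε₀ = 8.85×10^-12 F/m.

C = ε₀A/d = (8.85×10^-12)(0.0164)/(1.50×10^-3) = 9.676×10^-11 F.
I_d = C dV/dt = (9.676×10^-11)(2.28×10^6) = 2.21×10^-4 A.

2.21×10^-4 A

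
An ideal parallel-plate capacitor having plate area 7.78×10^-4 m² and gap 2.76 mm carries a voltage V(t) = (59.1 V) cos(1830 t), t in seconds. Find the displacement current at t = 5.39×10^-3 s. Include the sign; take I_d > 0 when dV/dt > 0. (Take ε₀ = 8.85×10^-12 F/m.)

dE/dt = (V₀ω/d)·−sin(ωt) with ωt = 9.8637 rad: (59.1)(1830)(0.4250)/(2.76×10^-3) = 1.665×10^7 V/(m·s).
I_d = ε₀ A dE/dt = (8.85×10^-12)(7.78×10^-4)(1.665×10^7) = 1.15×10^-7 A.

1.15×10^-7 A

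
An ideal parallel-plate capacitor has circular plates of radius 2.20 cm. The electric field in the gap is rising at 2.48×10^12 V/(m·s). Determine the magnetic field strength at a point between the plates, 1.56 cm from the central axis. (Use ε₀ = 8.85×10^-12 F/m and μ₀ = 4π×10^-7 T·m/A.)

Through the whole plate area (πR² = 1.521×10^-3 m²), I_d = ε₀ πR² dE/dt = 0.03338 A.
For r < R the Ampère–Maxwell law gives B(2πr) = μ₀ I_d (r²/R²), so B = μ₀ I_d r/(2πR²) = (4π×10^-7)(0.03338)(0.0156)/(2π·0.0220²) = 2.15×10^-7 T.

2.15×10^-7 T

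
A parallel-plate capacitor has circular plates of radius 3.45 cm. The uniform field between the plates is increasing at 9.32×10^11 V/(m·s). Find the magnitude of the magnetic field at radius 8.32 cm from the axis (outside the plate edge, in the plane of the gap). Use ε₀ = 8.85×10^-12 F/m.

Through the whole plate area (πR² = 3.739×10^-3 m²), I_d = ε₀ πR² dE/dt = 0.03084 A.
Outside the plates the loop encloses all of I_d, so B·2πr = μ₀ I_d and B = 7.41×10^-8 T.

7.41×10^-8 T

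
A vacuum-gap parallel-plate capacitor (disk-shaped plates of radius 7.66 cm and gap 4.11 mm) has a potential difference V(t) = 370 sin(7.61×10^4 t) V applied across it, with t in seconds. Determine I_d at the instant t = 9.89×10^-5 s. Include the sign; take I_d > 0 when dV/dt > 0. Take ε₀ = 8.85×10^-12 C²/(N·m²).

dE/dt = (V₀ω/d)·cos(ωt) with ωt = 7.52629 rad: (370)(7.61×10^4)(0.3219)/(4.11×10^-3) = 2.205×10^9 V/(m·s).
I_d = ε₀ A dE/dt = (8.85×10^-12)(0.01843)(2.205×10^9) = 3.60×10^-4 A.

3.60×10^-4 A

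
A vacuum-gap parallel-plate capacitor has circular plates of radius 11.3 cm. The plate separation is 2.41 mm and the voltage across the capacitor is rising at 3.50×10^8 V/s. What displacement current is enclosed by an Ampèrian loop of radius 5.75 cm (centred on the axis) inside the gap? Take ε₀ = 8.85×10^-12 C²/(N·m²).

0.0133 A

dE/dt = (dV/dt)/d = 1.452×10^11 V/(m·s); I_d = ε₀(πR²)(dE/dt) = (8.85×10^-12)(0.04011)(1.452×10^11) = 0.05154 A.
The field is uniform, so I_d,enc = I_d (r/R)² = (0.05154)(5.75/11.3)² = 0.0133 A.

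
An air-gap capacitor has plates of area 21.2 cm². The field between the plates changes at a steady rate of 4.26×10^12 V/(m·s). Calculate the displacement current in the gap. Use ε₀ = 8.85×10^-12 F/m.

0.0799 A

I_d = ε₀ A (dE/dt) = (8.85×10^-12)(2.12×10^-3 m²)(4.26×10^12) = 0.0799 A.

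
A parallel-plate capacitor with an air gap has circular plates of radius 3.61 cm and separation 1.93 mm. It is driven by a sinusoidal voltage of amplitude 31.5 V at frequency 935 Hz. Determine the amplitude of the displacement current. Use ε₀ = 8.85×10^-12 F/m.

3.47×10^-6 A

C = ε₀A/d = (8.85×10^-12)(4.094×10^-3)/(1.93×10^-3) = 1.877×10^-11 F; ω = 2πf = 5875 rad/s.
I_d = C dV/dt, so |I_d|_max = C V₀ ω = (1.877×10^-11)(31.5)(5875) = 3.47×10^-6 A.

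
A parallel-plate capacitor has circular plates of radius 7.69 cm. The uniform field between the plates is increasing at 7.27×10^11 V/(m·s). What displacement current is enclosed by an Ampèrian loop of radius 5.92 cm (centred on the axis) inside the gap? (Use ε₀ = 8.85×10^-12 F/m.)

Total displacement current: I_d = ε₀(πR²)(dE/dt) = (8.85×10^-12)(0.01858)(7.27×10^11) = 0.1195 A.
Since J_d is uniform, the enclosed fraction is (r/R)² = 0.5926, giving I_d,enc = 0.0708 A.

0.0708 A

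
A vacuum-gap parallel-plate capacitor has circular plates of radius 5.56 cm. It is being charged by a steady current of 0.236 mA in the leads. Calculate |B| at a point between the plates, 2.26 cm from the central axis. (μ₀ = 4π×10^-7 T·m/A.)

3.45×10^-10 T

Between the plates the displacement current equals the wire current: I_d = 0.236 mA = 2.36×10^-4 A.
For r < R the Ampère–Maxwell law gives B(2πr) = μ₀ I_d (r²/R²), so B = μ₀ I_d r/(2πR²) = (4π×10^-7)(2.36×10^-4)(0.0226)/(2π·0.0556²) = 3.45×10^-10 T.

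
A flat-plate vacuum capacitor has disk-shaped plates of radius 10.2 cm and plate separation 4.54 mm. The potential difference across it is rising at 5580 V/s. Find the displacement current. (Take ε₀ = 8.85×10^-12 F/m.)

3.56×10^-7 A

The field between the plates is E = V/d, so dE/dt = (5580)/(4.54×10^-3 m) = 1.229×10^6 V/(m·s).
I_d = ε₀ A (dE/dt) = (8.85×10^-12)(0.03269)(1.229×10^6) = 3.56×10^-7 A.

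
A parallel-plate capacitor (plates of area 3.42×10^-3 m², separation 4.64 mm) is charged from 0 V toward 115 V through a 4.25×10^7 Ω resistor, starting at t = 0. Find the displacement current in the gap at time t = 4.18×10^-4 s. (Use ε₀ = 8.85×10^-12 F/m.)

With C = ε₀A/d = (8.85×10^-12)(3.42×10^-3)/(4.64×10^-3) = 6.523×10^-12 F, the time constant is τ = RC = 2.772×10^-4 s, so t/τ = 1.508 and e^(−t/τ) = 0.2214.
I_d = I_cond = (V₀/R) e^(−t/τ) = (2.706×10^-6)(0.2214) = 5.99×10^-7 A.

5.99×10^-7 A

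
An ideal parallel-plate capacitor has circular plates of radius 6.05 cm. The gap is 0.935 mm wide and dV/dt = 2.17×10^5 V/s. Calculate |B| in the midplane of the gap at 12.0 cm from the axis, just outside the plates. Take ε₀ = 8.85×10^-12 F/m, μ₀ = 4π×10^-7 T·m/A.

3.94×10^-11 T

dE/dt = (dV/dt)/d = 2.321×10^8 V/(m·s); I_d = ε₀(πR²)(dE/dt) = (8.85×10^-12)(0.01150)(2.321×10^8) = 2.362×10^-5 A.
For r ≥ R the full I_d is enclosed: B = μ₀ I_d/(2πr) = (4π×10^-7)(2.362×10^-5)/(2π·0.120) = 3.94×10^-11 T.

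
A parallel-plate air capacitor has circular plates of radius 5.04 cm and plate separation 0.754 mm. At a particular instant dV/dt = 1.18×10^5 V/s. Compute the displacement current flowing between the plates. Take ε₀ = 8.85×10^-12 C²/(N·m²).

1.11×10^-5 A

E = V/d so dE/dt = (dV/dt)/d = 1.565×10^8 V/(m·s), and I_d = ε₀ A dE/dt = (8.85×10^-12)(7.980×10^-3)(1.565×10^8) = 1.11×10^-5 A.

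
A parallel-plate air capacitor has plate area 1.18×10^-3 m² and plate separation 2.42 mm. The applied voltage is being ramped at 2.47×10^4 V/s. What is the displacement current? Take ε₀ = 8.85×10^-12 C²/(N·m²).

C = ε₀A/d = (8.85×10^-12)(1.18×10^-3)/(2.42×10^-3) = 4.315×10^-12 F.
I_d = C dV/dt = (4.315×10^-12)(2.47×10^4) = 1.07×10^-7 A.

1.07×10^-7 A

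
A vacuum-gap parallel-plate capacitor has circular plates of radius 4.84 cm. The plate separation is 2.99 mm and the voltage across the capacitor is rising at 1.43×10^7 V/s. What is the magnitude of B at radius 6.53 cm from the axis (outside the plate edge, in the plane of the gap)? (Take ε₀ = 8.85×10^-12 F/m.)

9.54×10^-10 T

dE/dt = (dV/dt)/d = 4.783×10^9 V/(m·s); I_d = ε₀(πR²)(dE/dt) = (8.85×10^-12)(7.359×10^-3)(4.783×10^9) = 3.115×10^-4 A.
With r > R the enclosed displacement current is the full I_d; B = μ₀ I_d / (2πr) = 9.54×10^-10 T.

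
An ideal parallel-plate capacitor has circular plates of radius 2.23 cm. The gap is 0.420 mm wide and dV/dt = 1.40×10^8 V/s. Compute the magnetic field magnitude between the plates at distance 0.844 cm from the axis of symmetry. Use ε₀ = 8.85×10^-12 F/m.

dE/dt = (dV/dt)/d = 3.333×10^11 V/(m·s); I_d = ε₀(πR²)(dE/dt) = (8.85×10^-12)(1.562×10^-3)(3.333×10^11) = 4.607×10^-3 A.
For r < R the Ampère–Maxwell law gives B(2πr) = μ₀ I_d (r²/R²), so B = μ₀ I_d r/(2πR²) = (4π×10^-7)(4.607×10^-3)(8.44×10^-3)/(2π·0.0223²) = 1.56×10^-8 T.

1.56×10^-8 T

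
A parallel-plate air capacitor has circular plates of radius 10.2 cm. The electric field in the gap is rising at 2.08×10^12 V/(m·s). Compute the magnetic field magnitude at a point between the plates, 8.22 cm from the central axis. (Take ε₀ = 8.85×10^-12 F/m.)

9.51×10^-7 T

Total displacement current: I_d = ε₀(πR²)(dE/dt) = (8.85×10^-12)(0.03269)(2.08×10^12) = 0.6018 A.
For r < R the Ampère–Maxwell law gives B(2πr) = μ₀ I_d (r²/R²), so B = μ₀ I_d r/(2πR²) = (4π×10^-7)(0.6018)(0.0822)/(2π·0.102²) = 9.51×10^-7 T.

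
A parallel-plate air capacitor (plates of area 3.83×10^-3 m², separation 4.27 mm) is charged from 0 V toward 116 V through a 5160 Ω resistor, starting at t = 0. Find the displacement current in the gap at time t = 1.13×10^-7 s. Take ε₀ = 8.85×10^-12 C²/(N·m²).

C = ε₀A/d = (8.85×10^-12)(3.83×10^-3)/(4.27×10^-3) = 7.938×10^-12 F, so τ = RC = 4.096×10^-8 s.
The conduction current is I(t) = (V₀/R) e^(−t/τ), and the displacement current between the plates equals it.
t/τ = 2.759; I_d = (116/5160) · e^(−2.759) = (0.02248)(0.06336) = 1.42×10^-3 A.

1.42×10^-3 A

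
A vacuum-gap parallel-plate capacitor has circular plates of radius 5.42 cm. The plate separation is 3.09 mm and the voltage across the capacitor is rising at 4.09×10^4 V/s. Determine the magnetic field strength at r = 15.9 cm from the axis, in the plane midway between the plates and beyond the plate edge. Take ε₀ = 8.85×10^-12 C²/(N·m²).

I_d = C dV/dt with C = ε₀πR²/d = 2.643×10^-11 F, so I_d = (2.643×10^-11)(4.09×10^4) = 1.081×10^-6 A.
For r ≥ R the full I_d is enclosed: B = μ₀ I_d/(2πr) = (4π×10^-7)(1.081×10^-6)/(2π·0.159) = 1.36×10^-12 T.

1.36×10^-12 T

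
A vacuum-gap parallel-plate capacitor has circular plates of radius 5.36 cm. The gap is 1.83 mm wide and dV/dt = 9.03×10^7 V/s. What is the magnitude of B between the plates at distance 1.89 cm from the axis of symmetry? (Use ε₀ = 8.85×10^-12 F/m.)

5.19×10^-9 T

I_d = C dV/dt with C = ε₀πR²/d = 4.365×10^-11 F, so I_d = (4.365×10^-11)(9.03×10^7) = 3.942×10^-3 A.
For r < R the Ampère–Maxwell law gives B(2πr) = μ₀ I_d (r²/R²), so B = μ₀ I_d r/(2πR²) = (4π×10^-7)(3.942×10^-3)(0.0189)/(2π·0.0536²) = 5.19×10^-9 T.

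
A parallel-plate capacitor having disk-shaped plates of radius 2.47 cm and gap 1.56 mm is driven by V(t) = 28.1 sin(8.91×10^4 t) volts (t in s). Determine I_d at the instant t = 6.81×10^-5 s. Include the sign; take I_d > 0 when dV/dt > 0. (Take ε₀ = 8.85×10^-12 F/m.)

2.66×10^-5 A

C = ε₀A/d = (8.85×10^-12)(1.917×10^-3)/(1.56×10^-3) = 1.088×10^-11 F. dV/dt = V₀ω·cos(ωt); at ωt = 6.06771 rad this factor is 0.9769.
I_d = C dV/dt = (1.088×10^-11)(28.1)(8.91×10^4)(0.9769) = 2.66×10^-5 A.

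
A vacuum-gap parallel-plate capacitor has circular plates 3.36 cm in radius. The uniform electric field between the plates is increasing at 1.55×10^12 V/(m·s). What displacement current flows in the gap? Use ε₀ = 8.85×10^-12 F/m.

0.0487 A

With a uniform field, Φ_E = EA, so I_d = ε₀ A dE/dt = 0.0487 A.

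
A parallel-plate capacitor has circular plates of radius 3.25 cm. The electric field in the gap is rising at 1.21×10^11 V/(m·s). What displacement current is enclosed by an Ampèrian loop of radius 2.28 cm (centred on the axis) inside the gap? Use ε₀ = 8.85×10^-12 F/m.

Through the whole plate area (πR² = 3.318×10^-3 m²), I_d = ε₀ πR² dE/dt = 3.553×10^-3 A.
Since J_d is uniform, the enclosed fraction is (r/R)² = 0.4922, giving I_d,enc = 1.75×10^-3 A.

1.75×10^-3 A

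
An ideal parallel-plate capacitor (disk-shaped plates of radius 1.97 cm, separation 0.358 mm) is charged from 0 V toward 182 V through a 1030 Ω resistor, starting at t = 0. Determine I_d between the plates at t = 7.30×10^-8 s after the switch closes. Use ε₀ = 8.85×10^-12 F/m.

With C = ε₀A/d = (8.85×10^-12)(1.219×10^-3)/(3.58×10^-4) = 3.013×10^-11 F, the time constant is τ = RC = 3.103×10^-8 s, so t/τ = 2.353 and e^(−t/τ) = 0.09508.
I_d = I_cond = (V₀/R) e^(−t/τ) = (0.1767)(0.09508) = 0.0168 A.

0.0168 A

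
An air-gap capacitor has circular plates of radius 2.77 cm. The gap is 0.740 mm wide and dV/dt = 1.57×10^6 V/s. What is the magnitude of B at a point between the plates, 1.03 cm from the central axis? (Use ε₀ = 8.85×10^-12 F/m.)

1.22×10^-10 T

I_d = C dV/dt with C = ε₀πR²/d = 2.883×10^-11 F, so I_d = (2.883×10^-11)(1.57×10^6) = 4.526×10^-5 A.
For r < R the Ampère–Maxwell law gives B(2πr) = μ₀ I_d (r²/R²), so B = μ₀ I_d r/(2πR²) = (4π×10^-7)(4.526×10^-5)(0.0103)/(2π·0.0277²) = 1.22×10^-10 T.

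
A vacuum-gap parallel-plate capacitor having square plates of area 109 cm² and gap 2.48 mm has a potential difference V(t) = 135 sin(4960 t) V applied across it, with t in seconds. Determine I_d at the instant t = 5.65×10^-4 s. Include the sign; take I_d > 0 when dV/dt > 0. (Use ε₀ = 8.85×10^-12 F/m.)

dE/dt = (V₀ω/d)·cos(ωt) with ωt = 2.8024 rad: (135)(4960)(-0.9430)/(2.48×10^-3) = -2.546×10^8 V/(m·s).
I_d = ε₀ A dE/dt = (8.85×10^-12)(0.0109)(-2.546×10^8) = -2.46×10^-5 A.

-2.46×10^-5 A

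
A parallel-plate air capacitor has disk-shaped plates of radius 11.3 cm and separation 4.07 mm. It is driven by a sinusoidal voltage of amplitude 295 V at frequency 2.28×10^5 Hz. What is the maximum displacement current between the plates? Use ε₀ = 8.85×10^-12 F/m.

C = ε₀A/d = (8.85×10^-12)(0.04011)/(4.07×10^-3) = 8.722×10^-11 F; ω = 2πf = 1.433×10^6 rad/s.
I_d = C dV/dt, so |I_d|_max = C V₀ ω = (8.722×10^-11)(295)(1.433×10^6) = 0.0369 A.

0.0369 A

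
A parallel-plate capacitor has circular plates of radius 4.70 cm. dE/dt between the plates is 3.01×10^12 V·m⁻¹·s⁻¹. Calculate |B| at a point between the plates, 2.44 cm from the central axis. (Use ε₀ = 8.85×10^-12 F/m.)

Total displacement current: I_d = ε₀(πR²)(dE/dt) = (8.85×10^-12)(6.940×10^-3)(3.01×10^12) = 0.1849 A.
For r < R the Ampère–Maxwell law gives B(2πr) = μ₀ I_d (r²/R²), so B = μ₀ I_d r/(2πR²) = (4π×10^-7)(0.1849)(0.0244)/(2π·0.0470²) = 4.08×10^-7 T.

4.08×10^-7 T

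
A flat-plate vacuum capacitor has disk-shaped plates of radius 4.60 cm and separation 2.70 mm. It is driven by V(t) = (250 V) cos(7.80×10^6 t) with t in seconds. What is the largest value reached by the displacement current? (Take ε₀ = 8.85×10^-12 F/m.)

(dE/dt)_max = V₀ω/d = 7.222×10^11 V/(m·s); ω = 7.80×10^6 rad/s.
I_d,max = ε₀ A (dE/dt)_max = (8.85×10^-12)(6.648×10^-3)(7.222×10^11) = 0.0425 A.

0.0425 A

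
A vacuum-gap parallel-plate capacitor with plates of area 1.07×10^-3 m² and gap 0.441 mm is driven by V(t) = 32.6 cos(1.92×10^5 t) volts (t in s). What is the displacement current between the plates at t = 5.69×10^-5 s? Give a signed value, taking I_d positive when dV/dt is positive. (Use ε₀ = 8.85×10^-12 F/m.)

dV/dt = (32.6)(1.92×10^5)·−sin(10.9248) = 6.244×10^6 V/s.
I_d = C dV/dt with C = ε₀A/d = (8.85×10^-12)(1.07×10^-3)/(4.41×10^-4) = 2.147×10^-11 F, so I_d = (2.147×10^-11)(6.244×10^6) = 1.34×10^-4 A.

1.34×10^-4 A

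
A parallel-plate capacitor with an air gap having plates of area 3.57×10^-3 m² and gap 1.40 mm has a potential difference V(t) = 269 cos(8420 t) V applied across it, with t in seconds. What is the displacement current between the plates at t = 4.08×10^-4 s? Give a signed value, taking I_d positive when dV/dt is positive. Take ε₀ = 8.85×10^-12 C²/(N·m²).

1.48×10^-5 A

dV/dt = (269)(8420)·−sin(3.43536) = 6.558×10^5 V/s.
I_d = C dV/dt with C = ε₀A/d = (8.85×10^-12)(3.57×10^-3)/(1.40×10^-3) = 2.257×10^-11 F, so I_d = (2.257×10^-11)(6.558×10^5) = 1.48×10^-5 A.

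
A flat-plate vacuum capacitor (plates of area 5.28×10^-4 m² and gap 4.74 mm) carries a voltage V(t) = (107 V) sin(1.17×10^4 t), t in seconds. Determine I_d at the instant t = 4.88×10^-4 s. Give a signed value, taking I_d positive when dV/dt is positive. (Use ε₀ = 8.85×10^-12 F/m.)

dE/dt = (V₀ω/d)·cos(ωt) with ωt = 5.7096 rad: (107)(1.17×10^4)(0.8400)/(4.74×10^-3) = 2.219×10^8 V/(m·s).
I_d = ε₀ A dE/dt = (8.85×10^-12)(5.28×10^-4)(2.219×10^8) = 1.04×10^-6 A.

1.04×10^-6 A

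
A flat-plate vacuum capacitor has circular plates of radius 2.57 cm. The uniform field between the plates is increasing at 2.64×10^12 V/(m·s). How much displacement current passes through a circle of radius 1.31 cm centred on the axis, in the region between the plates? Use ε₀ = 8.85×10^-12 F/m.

0.0126 A

Through the whole plate area (πR² = 2.075×10^-3 m²), I_d = ε₀ πR² dE/dt = 0.04848 A.
Through an area πr² the displacement current is I_d·(πr²/πR²) = I_d (r/R)² = 0.0126 A.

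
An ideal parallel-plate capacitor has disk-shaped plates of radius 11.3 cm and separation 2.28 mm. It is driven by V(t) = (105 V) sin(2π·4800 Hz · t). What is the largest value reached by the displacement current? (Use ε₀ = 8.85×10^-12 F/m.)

The displacement current equals the conduction current C dV/dt, which peaks at C V₀ ω.
With C = ε₀A/d = (8.85×10^-12)(0.04011)/(2.28×10^-3) = 1.557×10^-10 F and ω = 2πf = 3.016×10^4 rad/s, I_d,max = (1.557×10^-10)(105)(3.016×10^4) = 4.93×10^-4 A.

4.93×10^-4 A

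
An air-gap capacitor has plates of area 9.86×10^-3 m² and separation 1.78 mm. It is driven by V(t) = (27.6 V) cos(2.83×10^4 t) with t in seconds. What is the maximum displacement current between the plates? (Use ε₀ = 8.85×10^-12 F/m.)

C = ε₀A/d = (8.85×10^-12)(9.86×10^-3)/(1.78×10^-3) = 4.902×10^-11 F; ω = 2.83×10^4 rad/s.
I_d = C dV/dt, so |I_d|_max = C V₀ ω = (4.902×10^-11)(27.6)(2.83×10^4) = 3.83×10^-5 A.

3.83×10^-5 A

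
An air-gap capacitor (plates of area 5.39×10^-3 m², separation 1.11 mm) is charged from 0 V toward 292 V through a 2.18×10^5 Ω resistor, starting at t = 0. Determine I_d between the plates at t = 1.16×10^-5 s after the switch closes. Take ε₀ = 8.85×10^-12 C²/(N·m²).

3.88×10^-4 A

With C = ε₀A/d = (8.85×10^-12)(5.39×10^-3)/(1.11×10^-3) = 4.297×10^-11 F, the time constant is τ = RC = 9.367×10^-6 s, so t/τ = 1.238 and e^(−t/τ) = 0.2900.
I_d = I_cond = (V₀/R) e^(−t/τ) = (1.339×10^-3)(0.2900) = 3.88×10^-4 A.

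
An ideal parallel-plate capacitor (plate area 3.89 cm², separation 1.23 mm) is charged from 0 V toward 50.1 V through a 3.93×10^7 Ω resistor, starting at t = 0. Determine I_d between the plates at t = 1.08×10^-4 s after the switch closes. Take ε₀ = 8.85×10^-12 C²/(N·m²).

C = ε₀A/d = (8.85×10^-12)(3.89×10^-4)/(1.23×10^-3) = 2.799×10^-12 F, so τ = RC = 1.100×10^-4 s.
The conduction current is I(t) = (V₀/R) e^(−t/τ), and the displacement current between the plates equals it.
t/τ = 0.9818; I_d = (50.1/3.93×10^7) · e^(−0.9818) = (1.275×10^-6)(0.3746) = 4.78×10^-7 A.

4.78×10^-7 A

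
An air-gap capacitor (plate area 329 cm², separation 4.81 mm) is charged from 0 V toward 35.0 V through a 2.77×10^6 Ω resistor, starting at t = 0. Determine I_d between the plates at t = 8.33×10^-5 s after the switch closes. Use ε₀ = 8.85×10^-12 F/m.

7.69×10^-6 A

With C = ε₀A/d = (8.85×10^-12)(0.0329)/(4.81×10^-3) = 6.053×10^-11 F, the time constant is τ = RC = 1.677×10^-4 s, so t/τ = 0.4967 and e^(−t/τ) = 0.6085.
I_d = I_cond = (V₀/R) e^(−t/τ) = (1.264×10^-5)(0.6085) = 7.69×10^-6 A.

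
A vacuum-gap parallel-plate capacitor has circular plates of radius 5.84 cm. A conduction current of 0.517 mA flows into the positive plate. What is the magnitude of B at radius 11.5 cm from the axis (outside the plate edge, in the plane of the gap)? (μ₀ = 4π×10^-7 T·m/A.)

8.99×10^-10 T

Between the plates the displacement current equals the wire current: I_d = 0.517 mA = 5.17×10^-4 A.
Outside the plates the loop encloses all of I_d, so B·2πr = μ₀ I_d and B = 8.99×10^-10 T.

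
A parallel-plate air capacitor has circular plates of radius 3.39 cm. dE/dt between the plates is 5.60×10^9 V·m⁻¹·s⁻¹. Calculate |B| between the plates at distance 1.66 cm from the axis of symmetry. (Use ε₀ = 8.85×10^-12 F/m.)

Through the whole plate area (πR² = 3.610×10^-3 m²), I_d = ε₀ πR² dE/dt = 1.789×10^-4 A.
An Ampèrian loop of radius r encloses a fraction (r/R)² of I_d. Then B·2πr = μ₀ I_d (r/R)², giving B = μ₀ I_d r/(2πR²) = 5.17×10^-10 T.

5.17×10^-10 T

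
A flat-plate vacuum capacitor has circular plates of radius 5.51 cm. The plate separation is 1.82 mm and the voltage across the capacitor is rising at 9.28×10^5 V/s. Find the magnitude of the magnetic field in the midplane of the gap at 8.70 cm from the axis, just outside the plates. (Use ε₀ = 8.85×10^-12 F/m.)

9.89×10^-11 T

dE/dt = (dV/dt)/d = 5.099×10^8 V/(m·s); I_d = ε₀(πR²)(dE/dt) = (8.85×10^-12)(9.538×10^-3)(5.099×10^8) = 4.304×10^-5 A.
Outside the plates the loop encloses all of I_d, so B·2πr = μ₀ I_d and B = 9.89×10^-11 T.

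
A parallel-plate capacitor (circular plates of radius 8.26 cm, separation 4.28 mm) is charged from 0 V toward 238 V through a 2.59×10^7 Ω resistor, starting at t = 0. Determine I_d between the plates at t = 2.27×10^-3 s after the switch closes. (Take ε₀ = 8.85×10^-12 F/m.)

1.27×10^-6 A

With C = ε₀A/d = (8.85×10^-12)(0.02143)/(4.28×10^-3) = 4.431×10^-11 F, the time constant is τ = RC = 1.148×10^-3 s, so t/τ = 1.977 and e^(−t/τ) = 0.1385.
I_d = I_cond = (V₀/R) e^(−t/τ) = (9.189×10^-6)(0.1385) = 1.27×10^-6 A.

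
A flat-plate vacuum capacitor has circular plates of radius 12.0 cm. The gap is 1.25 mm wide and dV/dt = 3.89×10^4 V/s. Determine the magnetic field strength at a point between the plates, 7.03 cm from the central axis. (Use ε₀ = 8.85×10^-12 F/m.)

1.22×10^-11 T

With E = V/d, dE/dt = 3.112×10^7 V/(m·s) and πR² = 0.04524 m², giving I_d = ε₀ πR² dE/dt = 1.246×10^-5 A.
An Ampèrian loop of radius r encloses a fraction (r/R)² of I_d. Then B·2πr = μ₀ I_d (r/R)², giving B = μ₀ I_d r/(2πR²) = 1.22×10^-11 T.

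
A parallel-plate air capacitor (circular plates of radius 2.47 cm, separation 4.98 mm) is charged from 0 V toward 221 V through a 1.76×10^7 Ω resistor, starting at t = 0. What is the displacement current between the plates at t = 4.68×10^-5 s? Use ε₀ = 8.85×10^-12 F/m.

5.75×10^-6 A

With C = ε₀A/d = (8.85×10^-12)(1.917×10^-3)/(4.98×10^-3) = 3.407×10^-12 F, the time constant is τ = RC = 5.996×10^-5 s, so t/τ = 0.7805 and e^(−t/τ) = 0.4582.
I_d = I_cond = (V₀/R) e^(−t/τ) = (1.256×10^-5)(0.4582) = 5.75×10^-6 A.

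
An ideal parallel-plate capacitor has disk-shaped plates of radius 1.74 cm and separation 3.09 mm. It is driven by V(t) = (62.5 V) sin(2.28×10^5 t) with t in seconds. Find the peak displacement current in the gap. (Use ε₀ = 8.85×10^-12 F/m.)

C = ε₀A/d = (8.85×10^-12)(9.511×10^-4)/(3.09×10^-3) = 2.724×10^-12 F; ω = 2.28×10^5 rad/s.
I_d = C dV/dt, so |I_d|_max = C V₀ ω = (2.724×10^-12)(62.5)(2.28×10^5) = 3.88×10^-5 A.

3.88×10^-5 A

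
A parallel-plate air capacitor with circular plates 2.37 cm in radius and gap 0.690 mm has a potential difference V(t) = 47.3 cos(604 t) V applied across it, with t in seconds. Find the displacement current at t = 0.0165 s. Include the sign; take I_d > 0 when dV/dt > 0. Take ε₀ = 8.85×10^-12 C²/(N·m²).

dE/dt = (V₀ω/d)·−sin(ωt) with ωt = 9.966 rad: (47.3)(604)(0.5152)/(6.90×10^-4) = 2.133×10^7 V/(m·s).
I_d = ε₀ A dE/dt = (8.85×10^-12)(1.765×10^-3)(2.133×10^7) = 3.33×10^-7 A.

3.33×10^-7 A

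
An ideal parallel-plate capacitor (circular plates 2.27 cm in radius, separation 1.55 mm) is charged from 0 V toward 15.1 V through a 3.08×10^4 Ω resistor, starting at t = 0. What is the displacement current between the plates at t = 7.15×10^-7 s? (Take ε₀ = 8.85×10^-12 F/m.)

3.98×10^-5 A

With C = ε₀A/d = (8.85×10^-12)(1.619×10^-3)/(1.55×10^-3) = 9.244×10^-12 F, the time constant is τ = RC = 2.847×10^-7 s, so t/τ = 2.511 and e^(−t/τ) = 0.08119.
I_d = I_cond = (V₀/R) e^(−t/τ) = (4.903×10^-4)(0.08119) = 3.98×10^-5 A.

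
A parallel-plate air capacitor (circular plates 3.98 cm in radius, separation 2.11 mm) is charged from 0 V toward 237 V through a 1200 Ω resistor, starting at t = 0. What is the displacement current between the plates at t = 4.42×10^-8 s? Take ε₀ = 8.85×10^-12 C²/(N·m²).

C = ε₀A/d = (8.85×10^-12)(4.976×10^-3)/(2.11×10^-3) = 2.087×10^-11 F, so τ = RC = 2.504×10^-8 s.
The conduction current is I(t) = (V₀/R) e^(−t/τ), and the displacement current between the plates equals it.
t/τ = 1.765; I_d = (237/1200) · e^(−1.765) = (0.1975)(0.1712) = 0.0338 A.

0.0338 A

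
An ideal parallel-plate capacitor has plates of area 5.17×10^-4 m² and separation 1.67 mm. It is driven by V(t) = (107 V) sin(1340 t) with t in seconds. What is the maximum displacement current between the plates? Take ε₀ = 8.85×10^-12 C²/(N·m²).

3.93×10^-7 A

C = ε₀A/d = (8.85×10^-12)(5.17×10^-4)/(1.67×10^-3) = 2.740×10^-12 F; ω = 1340 rad/s.
I_d = C dV/dt, so |I_d|_max = C V₀ ω = (2.740×10^-12)(107)(1340) = 3.93×10^-7 A.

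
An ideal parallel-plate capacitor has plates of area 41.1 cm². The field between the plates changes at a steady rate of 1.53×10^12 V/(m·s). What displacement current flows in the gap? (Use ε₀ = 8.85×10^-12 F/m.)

The displacement current is ε₀ times dΦ_E/dt = ε₀ A dE/dt = (8.85×10^-12)(4.11×10^-3)(1.53×10^12) = 0.0557 A.

0.0557 A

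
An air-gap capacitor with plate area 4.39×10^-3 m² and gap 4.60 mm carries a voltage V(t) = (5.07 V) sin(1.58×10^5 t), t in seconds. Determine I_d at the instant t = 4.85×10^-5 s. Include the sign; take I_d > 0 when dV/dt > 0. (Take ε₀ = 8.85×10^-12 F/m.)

1.28×10^-6 A

C = ε₀A/d = (8.85×10^-12)(4.39×10^-3)/(4.60×10^-3) = 8.446×10^-12 F. dV/dt = V₀ω·cos(ωt); at ωt = 7.663 rad this factor is 0.1898.
I_d = C dV/dt = (8.446×10^-12)(5.07)(1.58×10^5)(0.1898) = 1.28×10^-6 A.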